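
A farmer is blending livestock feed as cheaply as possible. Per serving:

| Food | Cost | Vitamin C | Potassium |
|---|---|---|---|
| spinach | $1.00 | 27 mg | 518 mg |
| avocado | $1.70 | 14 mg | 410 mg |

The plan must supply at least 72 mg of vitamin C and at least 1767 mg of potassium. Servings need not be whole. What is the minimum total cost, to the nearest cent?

$3.41

spinach only: max(72/27, 1767/518) = 3.411 servings → $3.41.
avocado only: max(72/14, 1767/410) = 5.143 servings → $8.74.
spinach + avocado with both tight: 1.252 servings and 2.727 servings → $5.89.
Cheapest feasible corner: $3.41.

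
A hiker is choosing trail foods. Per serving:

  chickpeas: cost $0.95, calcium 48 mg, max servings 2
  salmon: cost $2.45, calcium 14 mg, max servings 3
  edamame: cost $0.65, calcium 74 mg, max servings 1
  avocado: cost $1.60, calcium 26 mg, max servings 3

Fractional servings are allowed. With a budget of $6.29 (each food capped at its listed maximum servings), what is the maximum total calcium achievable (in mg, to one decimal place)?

Calcium per dollar: edamame 113.8, chickpeas 50.53, avocado 16.25, salmon 5.714.
Take 1 serving of edamame: spends $0.65, +74.0 mg calcium (running total 74.0 mg).
Take 2 servings of chickpeas: spends $1.90, +96.0 mg calcium (running total 170.0 mg).
Take 2.337 servings of avocado: spends $3.74, +60.8 mg calcium (running total 230.8 mg).
Greedy by best ratio exhausts the cost allowance optimally: 230.8 mg.

230.8 mg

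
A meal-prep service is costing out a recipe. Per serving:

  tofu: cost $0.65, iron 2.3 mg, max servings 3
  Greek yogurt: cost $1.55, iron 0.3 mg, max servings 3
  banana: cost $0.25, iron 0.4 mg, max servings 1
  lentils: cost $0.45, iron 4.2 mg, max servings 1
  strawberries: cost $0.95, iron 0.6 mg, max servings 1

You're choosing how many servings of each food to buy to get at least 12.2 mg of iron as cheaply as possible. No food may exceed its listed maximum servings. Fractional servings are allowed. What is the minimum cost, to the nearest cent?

Cost per mg of iron: lentils $0.1071, tofu $0.2826, banana $0.6250, strawberries $1.5833, Greek yogurt $5.1667.
Take 1 serving of lentils: +4.2 mg iron for $0.45 (total $0.45, still need 8.0 mg).
Take 3 servings of tofu: +6.9 mg iron for $1.95 (total $2.40, still need 1.1 mg).
Take 1 serving of banana: +0.4 mg iron for $0.25 (total $2.65, still need 0.7 mg).
Take 1 serving of strawberries: +0.6 mg iron for $0.95 (total $3.60, still need 0.1 mg).
Take 0.3333 servings of Greek yogurt: +0.1 mg iron for $0.52 (total $4.12, still need 0.0 mg).
Greedy by cheapest-per-mg is optimal for a single linear constraint, so the minimum cost is $4.12.

$4.12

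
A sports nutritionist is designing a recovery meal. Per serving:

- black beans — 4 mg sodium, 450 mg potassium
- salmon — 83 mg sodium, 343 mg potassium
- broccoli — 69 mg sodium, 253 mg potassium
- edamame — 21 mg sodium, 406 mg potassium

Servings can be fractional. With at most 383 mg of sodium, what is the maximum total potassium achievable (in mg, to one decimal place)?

43087.5 mg

Potassium per mg sodium: black beans 112.5, edamame 19.33, salmon 4.133, broccoli 3.667.
With no serving limits, spend the whole sodium allowance on black beans: 383 mg / 4 mg × 450 mg = 43087.5 mg.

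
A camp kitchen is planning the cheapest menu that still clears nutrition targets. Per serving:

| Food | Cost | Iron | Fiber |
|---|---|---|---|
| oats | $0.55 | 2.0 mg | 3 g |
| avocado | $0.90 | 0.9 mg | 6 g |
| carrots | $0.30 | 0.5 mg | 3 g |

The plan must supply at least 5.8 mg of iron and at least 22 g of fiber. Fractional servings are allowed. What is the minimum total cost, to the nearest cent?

oats only: max(5.8/2.0, 22/3) = 7.333 servings → $4.03.
avocado only: max(5.8/0.9, 22/6) = 6.444 servings → $5.80.
carrots only: max(5.8/0.5, 22/3) = 11.6 servings → $3.48.
oats + avocado with both tight: 1.613 servings and 2.86 servings → $3.46.
oats + carrots with both tight: 1.422 servings and 5.911 servings → $2.56.
avocado + carrots: intersection lies outside the first quadrant.
So the least-cost plan costs $2.56.

$2.56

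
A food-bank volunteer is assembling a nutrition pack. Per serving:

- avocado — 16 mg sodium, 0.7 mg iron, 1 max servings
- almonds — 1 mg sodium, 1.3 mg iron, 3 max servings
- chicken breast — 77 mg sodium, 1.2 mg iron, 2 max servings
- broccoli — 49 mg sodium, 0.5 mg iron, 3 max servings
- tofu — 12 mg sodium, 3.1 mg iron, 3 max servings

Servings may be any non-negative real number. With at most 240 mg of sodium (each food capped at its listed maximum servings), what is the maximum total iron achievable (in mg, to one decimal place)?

Iron per mg sodium: almonds 1.3, tofu 0.2583, avocado 0.04375, chicken breast 0.01558, broccoli 0.0102.
Take 3 servings of almonds: uses 3 mg sodium, +3.9 mg iron (running total 3.9 mg).
Take 3 servings of tofu: uses 36 mg sodium, +9.3 mg iron (running total 13.2 mg).
Take 1 serving of avocado: uses 16 mg sodium, +0.7 mg iron (running total 13.9 mg).
Take 2 servings of chicken breast: uses 154 mg sodium, +2.4 mg iron (running total 16.3 mg).
Take 0.6327 servings of broccoli: uses 31 mg sodium, +0.3 mg iron (running total 16.6 mg).
Greedy by best ratio exhausts the sodium allowance optimally: 16.6 mg.

16.6 mg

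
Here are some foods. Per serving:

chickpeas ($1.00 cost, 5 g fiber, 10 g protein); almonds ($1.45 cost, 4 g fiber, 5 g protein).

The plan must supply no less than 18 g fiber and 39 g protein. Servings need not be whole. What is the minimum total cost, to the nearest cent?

The cheapest plan sits at a corner of the feasible region — with two constraints it uses at most two foods.
chickpeas only: max(18/5, 39/10) = 3.9 servings → $3.90.
almonds only: max(18/4, 39/5) = 7.8 servings → $11.31.
chickpeas + almonds: the both-tight solution has a negative serving — not a feasible corner.
Cheapest feasible corner: $3.90.

$3.90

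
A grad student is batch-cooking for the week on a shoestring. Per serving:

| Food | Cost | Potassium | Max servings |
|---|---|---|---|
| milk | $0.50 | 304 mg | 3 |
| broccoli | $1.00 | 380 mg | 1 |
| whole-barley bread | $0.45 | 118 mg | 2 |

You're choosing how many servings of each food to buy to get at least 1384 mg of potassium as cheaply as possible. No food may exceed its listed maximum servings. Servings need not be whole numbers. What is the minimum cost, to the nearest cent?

$2.85

Cost per mg of potassium: milk $0.0016, broccoli $0.0026, whole-barley bread $0.0038.
Take 3 servings of milk: +912.0 mg potassium for $1.50 (total $1.50, still need 472.0 mg).
Take 1 serving of broccoli: +380.0 mg potassium for $1.00 (total $2.50, still need 92.0 mg).
Take 0.7797 servings of whole-barley bread: +92.0 mg potassium for $0.35 (total $2.85, still need 0.0 mg).
Filling from the cheapest source first is optimal under one linear minimum: $2.85.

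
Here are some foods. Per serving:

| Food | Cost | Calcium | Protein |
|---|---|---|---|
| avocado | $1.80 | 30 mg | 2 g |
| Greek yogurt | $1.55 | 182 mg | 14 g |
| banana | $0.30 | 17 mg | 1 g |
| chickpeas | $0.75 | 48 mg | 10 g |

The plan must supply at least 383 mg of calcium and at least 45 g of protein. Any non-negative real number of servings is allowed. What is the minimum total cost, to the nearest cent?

$4.10

A basic optimal solution has at most two foods positive. Try each food alone and each pair with both targets met exactly.
avocado only: max(383/30, 45/2) = 22.5 servings → $40.50.
Greek yogurt only: max(383/182, 45/14) = 3.214 servings → $4.98.
banana only: max(383/17, 45/1) = 45 servings → $13.50.
chickpeas only: max(383/48, 45/10) = 7.979 servings → $5.98.
avocado + Greek yogurt with both targets exact would need a negative amount; discard.
avocado + banana: the both-tight solution has a negative serving — not a feasible corner.
avocado + chickpeas with both tight: 8.186 servings and 2.863 servings → $16.88.
Greek yogurt + banana with both targets exact would need a negative amount; discard.
Greek yogurt + chickpeas with both tight: 1.455 servings and 2.463 servings → $4.10.
banana + chickpeas with both tight: 13.69 servings and 3.131 servings → $6.45.
The minimum over all feasible corners is $4.10.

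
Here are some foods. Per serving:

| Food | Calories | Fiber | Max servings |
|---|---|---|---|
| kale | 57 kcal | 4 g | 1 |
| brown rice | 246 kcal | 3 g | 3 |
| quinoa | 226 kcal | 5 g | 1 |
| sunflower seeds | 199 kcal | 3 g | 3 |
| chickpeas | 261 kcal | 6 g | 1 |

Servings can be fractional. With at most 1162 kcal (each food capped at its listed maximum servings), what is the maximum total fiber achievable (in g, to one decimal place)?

24.3 g

Fiber per kcal: kale 0.07018, chickpeas 0.02299, quinoa 0.02212, sunflower seeds 0.01508, brown rice 0.0122.
Take 1 serving of kale: uses 57 kcal, +4.0 g fiber (running total 4.0 g).
Take 1 serving of chickpeas: uses 261 kcal, +6.0 g fiber (running total 10.0 g).
Take 1 serving of quinoa: uses 226 kcal, +5.0 g fiber (running total 15.0 g).
Take 3 servings of sunflower seeds: uses 597 kcal, +9.0 g fiber (running total 24.0 g).
Take 0.08537 servings of brown rice: uses 21 kcal, +0.3 g fiber (running total 24.3 g).
Filling greedily by fiber-per-kcal is optimal for one linear limit, giving 24.3 g.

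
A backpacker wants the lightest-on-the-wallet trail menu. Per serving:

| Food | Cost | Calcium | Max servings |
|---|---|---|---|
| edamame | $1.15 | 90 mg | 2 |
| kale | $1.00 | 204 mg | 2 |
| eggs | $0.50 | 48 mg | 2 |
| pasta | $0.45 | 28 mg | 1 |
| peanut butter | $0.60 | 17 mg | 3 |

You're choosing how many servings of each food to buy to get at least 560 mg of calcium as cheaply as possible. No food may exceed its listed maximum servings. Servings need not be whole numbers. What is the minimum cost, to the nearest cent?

Cost per mg of calcium: kale $0.0049, eggs $0.0104, edamame $0.0128, pasta $0.0161, peanut butter $0.0353.
Take 2 servings of kale: +408.0 mg calcium for $2.00 (total $2.00, still need 152.0 mg).
Take 2 servings of eggs: +96.0 mg calcium for $1.00 (total $3.00, still need 56.0 mg).
Take 0.6222 servings of edamame: +56.0 mg calcium for $0.72 (total $3.72, still need 0.0 mg).
Filling from the cheapest source first is optimal under one linear minimum: $3.72.

$3.72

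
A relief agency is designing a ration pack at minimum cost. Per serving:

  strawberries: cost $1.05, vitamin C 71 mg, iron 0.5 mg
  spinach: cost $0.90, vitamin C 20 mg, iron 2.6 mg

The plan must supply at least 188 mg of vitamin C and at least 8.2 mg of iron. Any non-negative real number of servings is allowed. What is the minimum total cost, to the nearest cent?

$4.47

Check every corner: each single food scaled to meet both minima, and each pair solved so both constraints bind.
strawberries only: max(188/71, 8.2/0.5) = 16.4 servings → $17.22.
spinach only: max(188/20, 8.2/2.6) = 9.4 servings → $8.46.
strawberries + spinach with both tight: 1.86 servings and 2.796 servings → $4.47.
So the least-cost plan costs $4.47.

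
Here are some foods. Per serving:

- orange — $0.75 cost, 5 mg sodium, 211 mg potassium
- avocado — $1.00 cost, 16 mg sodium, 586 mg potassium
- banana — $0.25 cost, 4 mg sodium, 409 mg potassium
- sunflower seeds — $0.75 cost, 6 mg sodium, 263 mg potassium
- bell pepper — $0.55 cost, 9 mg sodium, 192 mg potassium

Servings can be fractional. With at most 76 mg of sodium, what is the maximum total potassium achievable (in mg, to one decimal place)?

7771.0 mg

Potassium per mg sodium: banana 102.2, sunflower seeds 43.83, orange 42.2, avocado 36.62, bell pepper 21.33.
With no serving limits, spend the whole sodium allowance on banana: 76 mg / 4 mg × 409 mg = 7771.0 mg.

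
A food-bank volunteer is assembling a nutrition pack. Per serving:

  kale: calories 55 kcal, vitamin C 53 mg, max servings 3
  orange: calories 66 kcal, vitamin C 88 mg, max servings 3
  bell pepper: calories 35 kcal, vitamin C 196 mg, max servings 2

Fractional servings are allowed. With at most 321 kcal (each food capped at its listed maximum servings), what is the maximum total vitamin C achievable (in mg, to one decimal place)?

Vitamin C per kcal: bell pepper 5.6, orange 1.333, kale 0.9636.
Take 2 servings of bell pepper: uses 70 kcal, +392.0 mg vitamin C (running total 392.0 mg).
Take 3 servings of orange: uses 198 kcal, +264.0 mg vitamin C (running total 656.0 mg).
Take 0.9636 servings of kale: uses 53 kcal, +51.1 mg vitamin C (running total 707.1 mg).
Filling greedily by vitamin C-per-kcal is optimal for one linear limit, giving 707.1 mg.

707.1 mg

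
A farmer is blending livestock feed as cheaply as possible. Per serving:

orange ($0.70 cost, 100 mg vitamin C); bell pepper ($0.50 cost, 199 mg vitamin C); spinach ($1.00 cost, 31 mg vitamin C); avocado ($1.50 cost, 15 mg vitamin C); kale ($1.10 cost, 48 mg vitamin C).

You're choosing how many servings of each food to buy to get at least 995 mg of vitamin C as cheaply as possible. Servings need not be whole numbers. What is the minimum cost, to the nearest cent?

Cost per mg of vitamin C: bell pepper $0.0025, orange $0.0070, kale $0.0229, spinach $0.0323, avocado $0.1000.
With no serving limits, use only bell pepper: 995 mg / 199 mg = 5 servings × $0.50 = $2.50.

$2.50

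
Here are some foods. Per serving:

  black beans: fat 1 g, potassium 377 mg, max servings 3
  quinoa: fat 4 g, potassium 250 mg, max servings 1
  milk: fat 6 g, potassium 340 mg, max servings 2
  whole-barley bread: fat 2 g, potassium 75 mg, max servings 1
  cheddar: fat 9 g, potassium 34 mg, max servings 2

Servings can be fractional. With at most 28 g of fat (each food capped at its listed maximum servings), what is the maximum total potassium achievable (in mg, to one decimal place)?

2162.4 mg

Potassium per g fat: black beans 377, quinoa 62.5, milk 56.67, whole-barley bread 37.5, cheddar 3.778.
Take 3 servings of black beans: uses 3 g fat, +1131.0 mg potassium (running total 1131.0 mg).
Take 1 serving of quinoa: uses 4 g fat, +250.0 mg potassium (running total 1381.0 mg).
Take 2 servings of milk: uses 12 g fat, +680.0 mg potassium (running total 2061.0 mg).
Take 1 serving of whole-barley bread: uses 2 g fat, +75.0 mg potassium (running total 2136.0 mg).
Take 0.7778 servings of cheddar: uses 7 g fat, +26.4 mg potassium (running total 2162.4 mg).
Greedy by best ratio exhausts the fat allowance optimally: 2162.4 mg.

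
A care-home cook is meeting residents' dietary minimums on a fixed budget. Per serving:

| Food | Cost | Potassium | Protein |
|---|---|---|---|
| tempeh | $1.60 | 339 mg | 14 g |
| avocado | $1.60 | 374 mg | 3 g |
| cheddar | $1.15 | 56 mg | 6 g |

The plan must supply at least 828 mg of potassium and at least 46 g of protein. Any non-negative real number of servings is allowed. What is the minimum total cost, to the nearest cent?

$5.26

With two linear requirements the optimum uses one or two foods; enumerate the corners.
tempeh only: max(828/339, 46/14) = 3.286 servings → $5.26.
avocado only: max(828/374, 46/3) = 15.33 servings → $24.53.
cheddar only: max(828/56, 46/6) = 14.79 servings → $17.00.
tempeh + avocado: the both-tight solution has a negative serving — not a feasible corner.
tempeh + cheddar with both tight: 1.914 servings and 3.202 servings → $6.74.
avocado + cheddar with both tight: 1.152 servings and 7.091 servings → $10.00.
Cheapest feasible corner: $5.26.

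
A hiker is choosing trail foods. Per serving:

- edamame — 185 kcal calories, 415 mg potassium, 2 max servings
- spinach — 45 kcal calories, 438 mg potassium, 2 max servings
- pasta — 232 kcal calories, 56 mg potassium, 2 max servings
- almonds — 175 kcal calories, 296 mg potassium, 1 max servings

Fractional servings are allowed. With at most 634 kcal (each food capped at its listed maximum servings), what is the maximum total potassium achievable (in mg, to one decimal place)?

Potassium per kcal: spinach 9.733, edamame 2.243, almonds 1.691, pasta 0.2414.
Take 2 servings of spinach: uses 90 kcal, +876.0 mg potassium (running total 876.0 mg).
Take 2 servings of edamame: uses 370 kcal, +830.0 mg potassium (running total 1706.0 mg).
Take 0.9943 servings of almonds: uses 174 kcal, +294.3 mg potassium (running total 2000.3 mg).
Filling greedily by potassium-per-kcal is optimal for one linear limit, giving 2000.3 mg.

2000.3 mg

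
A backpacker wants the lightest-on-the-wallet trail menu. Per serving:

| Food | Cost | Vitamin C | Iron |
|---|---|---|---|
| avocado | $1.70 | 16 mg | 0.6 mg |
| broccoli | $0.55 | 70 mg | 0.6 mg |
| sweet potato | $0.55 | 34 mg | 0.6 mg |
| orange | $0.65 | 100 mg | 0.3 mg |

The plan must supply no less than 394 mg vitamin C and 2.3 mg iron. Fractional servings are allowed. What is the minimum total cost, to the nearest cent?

$2.83

Compare the cost at each extreme point of the feasible region.
avocado only: max(394/16, 2.3/0.6) = 24.62 servings → $41.86.
broccoli only: max(394/70, 2.3/0.6) = 5.629 servings → $3.10.
sweet potato only: max(394/34, 2.3/0.6) = 11.59 servings → $6.37.
orange only: max(394/100, 2.3/0.3) = 7.667 servings → $4.98.
avocado + broccoli: intersection lies outside the first quadrant.
avocado + sweet potato with both targets exact would need a negative amount; discard.
avocado + orange with both tight: 2.025 servings and 3.616 servings → $5.79.
broccoli + sweet potato: the both-tight solution has a negative serving — not a feasible corner.
broccoli + orange with both tight: 2.867 servings and 1.933 servings → $2.83.
sweet potato + orange with both tight: 2.245 servings and 3.177 servings → $3.30.
So the least-cost plan costs $2.83.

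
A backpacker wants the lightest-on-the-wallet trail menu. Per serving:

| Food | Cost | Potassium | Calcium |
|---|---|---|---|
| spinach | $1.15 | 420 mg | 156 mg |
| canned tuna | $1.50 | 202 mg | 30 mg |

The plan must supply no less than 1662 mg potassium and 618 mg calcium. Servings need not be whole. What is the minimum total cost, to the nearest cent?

$4.56

The cheapest plan sits at a corner of the feasible region — with two constraints it uses at most two foods.
spinach only: max(1662/420, 618/156) = 3.962 servings → $4.56.
canned tuna only: max(1662/202, 618/30) = 20.6 servings → $30.90.
spinach + canned tuna: the both-tight solution has a negative serving — not a feasible corner.
The minimum over all feasible corners is $4.56.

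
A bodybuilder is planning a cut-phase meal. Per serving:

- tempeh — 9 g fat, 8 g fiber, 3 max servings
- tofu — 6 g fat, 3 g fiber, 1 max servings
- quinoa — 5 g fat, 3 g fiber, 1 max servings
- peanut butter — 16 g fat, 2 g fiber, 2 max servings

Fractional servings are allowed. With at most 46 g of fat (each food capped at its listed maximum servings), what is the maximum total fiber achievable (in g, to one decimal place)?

Fiber per g fat: tempeh 0.8889, quinoa 0.6, tofu 0.5, peanut butter 0.125.
Take 3 servings of tempeh: uses 27 g fat, +24.0 g fiber (running total 24.0 g).
Take 1 serving of quinoa: uses 5 g fat, +3.0 g fiber (running total 27.0 g).
Take 1 serving of tofu: uses 6 g fat, +3.0 g fiber (running total 30.0 g).
Take 0.5 servings of peanut butter: uses 8 g fat, +1.0 g fiber (running total 31.0 g).
Filling greedily by fiber-per-g fat is optimal for one linear limit, giving 31.0 g.

31.0 g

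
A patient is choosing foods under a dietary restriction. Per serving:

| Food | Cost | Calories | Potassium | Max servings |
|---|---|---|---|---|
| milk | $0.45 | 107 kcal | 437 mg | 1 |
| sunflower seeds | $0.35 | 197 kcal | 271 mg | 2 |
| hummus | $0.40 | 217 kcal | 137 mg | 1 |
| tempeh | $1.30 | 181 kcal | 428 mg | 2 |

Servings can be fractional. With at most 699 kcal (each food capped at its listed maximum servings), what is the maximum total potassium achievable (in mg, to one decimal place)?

1609.4 mg

Potassium per kcal: milk 4.084, tempeh 2.365, sunflower seeds 1.376, hummus 0.6313.
Take 1 serving of milk: uses 107 kcal, +437.0 mg potassium (running total 437.0 mg).
Take 2 servings of tempeh: uses 362 kcal, +856.0 mg potassium (running total 1293.0 mg).
Take 1.168 servings of sunflower seeds: uses 230 kcal, +316.4 mg potassium (running total 1609.4 mg).
Filling greedily by potassium-per-kcal is optimal for one linear limit, giving 1609.4 mg.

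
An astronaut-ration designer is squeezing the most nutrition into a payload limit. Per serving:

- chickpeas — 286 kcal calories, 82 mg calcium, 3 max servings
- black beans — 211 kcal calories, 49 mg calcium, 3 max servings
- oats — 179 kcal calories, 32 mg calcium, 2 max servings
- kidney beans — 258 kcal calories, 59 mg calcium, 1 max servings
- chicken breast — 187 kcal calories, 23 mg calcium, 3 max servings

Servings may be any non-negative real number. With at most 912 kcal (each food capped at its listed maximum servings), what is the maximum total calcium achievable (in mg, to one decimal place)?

258.5 mg

Calcium per kcal: chickpeas 0.2867, black beans 0.2322, kidney beans 0.2287, oats 0.1788, chicken breast 0.123.
Take 3 servings of chickpeas: uses 858 kcal, +246.0 mg calcium (running total 246.0 mg).
Take 0.2559 servings of black beans: uses 54 kcal, +12.5 mg calcium (running total 258.5 mg).
Filling greedily by calcium-per-kcal is optimal for one linear limit, giving 258.5 mg.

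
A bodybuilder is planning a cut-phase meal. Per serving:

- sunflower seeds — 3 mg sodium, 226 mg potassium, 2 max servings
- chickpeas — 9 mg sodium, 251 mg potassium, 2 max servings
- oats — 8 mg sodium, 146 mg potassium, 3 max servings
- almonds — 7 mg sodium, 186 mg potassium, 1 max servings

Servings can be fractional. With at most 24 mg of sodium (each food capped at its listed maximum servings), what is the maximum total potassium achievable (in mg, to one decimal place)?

954.0 mg

Potassium per mg sodium: sunflower seeds 75.33, chickpeas 27.89, almonds 26.57, oats 18.25.
Take 2 servings of sunflower seeds: uses 6 mg sodium, +452.0 mg potassium (running total 452.0 mg).
Take 2 servings of chickpeas: uses 18 mg sodium, +502.0 mg potassium (running total 954.0 mg).
Greedy by best ratio exhausts the sodium allowance optimally: 954.0 mg.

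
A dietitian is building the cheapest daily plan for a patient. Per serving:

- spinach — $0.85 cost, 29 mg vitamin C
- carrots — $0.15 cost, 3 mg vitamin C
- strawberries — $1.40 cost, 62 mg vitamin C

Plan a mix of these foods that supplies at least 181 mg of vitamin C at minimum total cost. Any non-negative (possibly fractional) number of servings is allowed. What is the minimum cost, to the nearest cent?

$4.09

Cost per mg of vitamin C: strawberries $0.0226, spinach $0.0293, carrots $0.0500.
With no serving limits, use only strawberries: 181 mg / 62 mg = 2.919 servings × $1.40 = $4.09.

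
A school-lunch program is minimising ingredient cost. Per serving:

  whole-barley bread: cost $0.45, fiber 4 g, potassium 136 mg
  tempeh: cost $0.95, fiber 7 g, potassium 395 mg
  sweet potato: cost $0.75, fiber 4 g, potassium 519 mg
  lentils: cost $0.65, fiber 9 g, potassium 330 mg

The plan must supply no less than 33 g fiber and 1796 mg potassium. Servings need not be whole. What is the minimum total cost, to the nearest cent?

$3.11

Two binding constraints pin down two serving amounts, so the optimal mix uses at most two foods. The candidates are each food alone (scaled to the tighter of fiber/potassium) and each pair with both constraints tight.
whole-barley bread only: max(33/4, 1796/136) = 13.21 servings → $5.94.
tempeh only: max(33/7, 1796/395) = 4.714 servings → $4.48.
sweet potato only: max(33/4, 1796/519) = 8.25 servings → $6.19.
lentils only: max(33/9, 1796/330) = 5.442 servings → $3.54.
whole-barley bread + tempeh with both tight: 0.7373 servings and 4.293 servings → $4.41.
whole-barley bread + sweet potato with both tight: 6.49 servings and 1.76 servings → $4.24.
whole-barley bread + lentils with both targets exact would need a negative amount; discard.
tempeh + sweet potato with both targets exact would need a negative amount; discard.
tempeh + lentils with both tight: 4.236 servings and 0.3719 servings → $4.27.
sweet potato + lentils with both tight: 1.574 servings and 2.967 servings → $3.11.
So the least-cost plan costs $3.11.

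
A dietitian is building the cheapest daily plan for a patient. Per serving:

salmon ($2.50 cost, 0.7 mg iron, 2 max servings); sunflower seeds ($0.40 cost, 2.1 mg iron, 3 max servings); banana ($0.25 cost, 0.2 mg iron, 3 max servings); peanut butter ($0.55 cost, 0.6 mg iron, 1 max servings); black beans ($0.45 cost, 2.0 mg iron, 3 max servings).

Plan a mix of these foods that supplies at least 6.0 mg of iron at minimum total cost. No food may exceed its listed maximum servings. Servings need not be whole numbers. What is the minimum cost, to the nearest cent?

$1.14

Cost per mg of iron: sunflower seeds $0.1905, black beans $0.2250, peanut butter $0.9167, banana $1.2500, salmon $3.5714.
Take 2.857 servings of sunflower seeds: +6.0 mg iron for $1.14 (total $1.14, still need 0.0 mg).
Filling from the cheapest source first is optimal under one linear minimum: $1.14.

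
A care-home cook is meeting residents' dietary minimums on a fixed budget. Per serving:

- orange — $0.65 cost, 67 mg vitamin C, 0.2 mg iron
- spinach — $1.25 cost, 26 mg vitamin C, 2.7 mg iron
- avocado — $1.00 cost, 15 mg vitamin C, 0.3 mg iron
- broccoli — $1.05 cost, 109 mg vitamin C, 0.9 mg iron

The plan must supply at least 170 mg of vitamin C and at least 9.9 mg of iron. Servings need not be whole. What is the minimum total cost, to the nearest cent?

Check every corner: each single food scaled to meet both minima, and each pair solved so both constraints bind.
orange only: max(170/67, 9.9/0.2) = 49.5 servings → $32.17.
spinach only: max(170/26, 9.9/2.7) = 6.538 servings → $8.17.
avocado only: max(170/15, 9.9/0.3) = 33 servings → $33.00.
broccoli only: max(170/109, 9.9/0.9) = 11 servings → $11.55.
orange + spinach with both tight: 1.147 servings and 3.582 servings → $5.22.
orange + avocado: intersection lies outside the first quadrant.
orange + broccoli: intersection lies outside the first quadrant.
spinach + avocado with both tight: 2.982 servings and 6.165 servings → $9.89.
spinach + broccoli with both tight: 3.419 servings and 0.7442 servings → $5.05.
avocado + broccoli with both targets exact would need a negative amount; discard.
So the least-cost plan costs $5.05.

$5.05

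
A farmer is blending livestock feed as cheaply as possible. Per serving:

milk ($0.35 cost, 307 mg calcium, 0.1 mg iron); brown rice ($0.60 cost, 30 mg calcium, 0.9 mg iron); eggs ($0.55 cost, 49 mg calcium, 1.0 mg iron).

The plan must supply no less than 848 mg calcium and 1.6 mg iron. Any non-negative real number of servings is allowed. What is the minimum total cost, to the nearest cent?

$1.63

At the optimum either one food covers both requirements or two foods hit both targets exactly; no other combination can be cheaper.
milk only: max(848/307, 1.6/0.1) = 16 servings → $5.60.
brown rice only: max(848/30, 1.6/0.9) = 28.27 servings → $16.96.
eggs only: max(848/49, 1.6/1.0) = 17.31 servings → $9.52.
milk + brown rice with both tight: 2.617 servings and 1.487 servings → $1.81.
milk + eggs with both tight: 2.548 servings and 1.345 servings → $1.63.
brown rice + eggs: intersection lies outside the first quadrant.
Cheapest feasible corner: $1.63.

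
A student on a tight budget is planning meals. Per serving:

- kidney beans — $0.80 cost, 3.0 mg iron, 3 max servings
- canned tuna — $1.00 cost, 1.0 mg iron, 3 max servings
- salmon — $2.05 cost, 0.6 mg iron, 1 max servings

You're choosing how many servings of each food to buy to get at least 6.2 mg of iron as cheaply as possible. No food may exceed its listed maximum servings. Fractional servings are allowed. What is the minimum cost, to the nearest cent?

$1.65

Cost per mg of iron: kidney beans $0.2667, canned tuna $1.0000, salmon $3.4167.
Take 2.067 servings of kidney beans: +6.2 mg iron for $1.65 (total $1.65, still need 0.0 mg).
Greedy by cheapest-per-mg is optimal for a single linear constraint, so the minimum cost is $1.65.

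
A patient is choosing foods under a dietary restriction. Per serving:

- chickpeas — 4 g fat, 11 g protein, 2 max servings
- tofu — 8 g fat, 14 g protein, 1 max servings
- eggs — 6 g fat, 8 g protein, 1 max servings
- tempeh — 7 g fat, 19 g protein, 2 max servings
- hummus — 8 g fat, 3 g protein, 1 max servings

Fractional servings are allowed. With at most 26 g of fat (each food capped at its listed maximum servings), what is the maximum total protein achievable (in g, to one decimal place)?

67.0 g

Protein per g fat: chickpeas 2.75, tempeh 2.714, tofu 1.75, eggs 1.333, hummus 0.375.
Take 2 servings of chickpeas: uses 8 g fat, +22.0 g protein (running total 22.0 g).
Take 2 servings of tempeh: uses 14 g fat, +38.0 g protein (running total 60.0 g).
Take 0.5 servings of tofu: uses 4 g fat, +7.0 g protein (running total 67.0 g).
Greedy by best ratio exhausts the fat allowance optimally: 67.0 g.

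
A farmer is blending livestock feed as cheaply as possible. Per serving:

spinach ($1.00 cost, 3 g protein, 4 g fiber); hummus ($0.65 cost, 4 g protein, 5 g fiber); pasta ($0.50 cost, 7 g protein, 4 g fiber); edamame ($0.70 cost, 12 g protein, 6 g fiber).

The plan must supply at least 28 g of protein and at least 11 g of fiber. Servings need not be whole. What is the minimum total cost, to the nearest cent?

Check every corner: each single food scaled to meet both minima, and each pair solved so both constraints bind.
spinach only: max(28/3, 11/4) = 9.333 servings → $9.33.
hummus only: max(28/4, 11/5) = 7 servings → $4.55.
pasta only: max(28/7, 11/4) = 4 servings → $2.00.
edamame only: max(28/12, 11/6) = 2.333 servings → $1.63.
spinach + hummus: intersection lies outside the first quadrant.
spinach + pasta: the both-tight solution has a negative serving — not a feasible corner.
spinach + edamame: the both-tight solution has a negative serving — not a feasible corner.
hummus + pasta with both targets exact would need a negative amount; discard.
hummus + edamame: the both-tight solution has a negative serving — not a feasible corner.
pasta + edamame: intersection lies outside the first quadrant.
The minimum over all feasible corners is $1.63.

$1.63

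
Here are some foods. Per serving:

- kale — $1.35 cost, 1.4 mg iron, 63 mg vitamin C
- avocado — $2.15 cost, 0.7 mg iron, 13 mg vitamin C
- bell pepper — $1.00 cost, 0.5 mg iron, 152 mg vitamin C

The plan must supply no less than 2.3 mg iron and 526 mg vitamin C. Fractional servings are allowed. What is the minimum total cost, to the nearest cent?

An LP optimum is at a vertex; with two nutrient constraints at most two foods are used. Check each candidate.
kale only: max(2.3/1.4, 526/63) = 8.349 servings → $11.27.
avocado only: max(2.3/0.7, 526/13) = 40.46 servings → $86.99.
bell pepper only: max(2.3/0.5, 526/152) = 4.6 servings → $4.60.
kale + avocado: intersection lies outside the first quadrant.
kale + bell pepper with both tight: 0.4777 servings and 3.263 servings → $3.91.
avocado + bell pepper with both tight: 0.8669 servings and 3.386 servings → $5.25.
Cheapest feasible corner: $3.91.

$3.91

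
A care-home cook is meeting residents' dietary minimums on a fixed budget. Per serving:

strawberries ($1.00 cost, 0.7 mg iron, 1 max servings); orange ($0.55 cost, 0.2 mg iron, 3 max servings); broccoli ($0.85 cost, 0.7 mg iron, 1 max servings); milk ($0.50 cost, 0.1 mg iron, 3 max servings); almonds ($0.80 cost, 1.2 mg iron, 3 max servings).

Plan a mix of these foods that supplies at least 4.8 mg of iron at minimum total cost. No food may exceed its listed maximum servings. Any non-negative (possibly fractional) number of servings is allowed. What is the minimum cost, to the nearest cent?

$3.96

Cost per mg of iron: almonds $0.6667, broccoli $1.2143, strawberries $1.4286, orange $2.7500, milk $5.0000.
Take 3 servings of almonds: +3.6 mg iron for $2.40 (total $2.40, still need 1.2 mg).
Take 1 serving of broccoli: +0.7 mg iron for $0.85 (total $3.25, still need 0.5 mg).
Take 0.7143 servings of strawberries: +0.5 mg iron for $0.71 (total $3.96, still need 0.0 mg).
Filling from the cheapest source first is optimal under one linear minimum: $3.96.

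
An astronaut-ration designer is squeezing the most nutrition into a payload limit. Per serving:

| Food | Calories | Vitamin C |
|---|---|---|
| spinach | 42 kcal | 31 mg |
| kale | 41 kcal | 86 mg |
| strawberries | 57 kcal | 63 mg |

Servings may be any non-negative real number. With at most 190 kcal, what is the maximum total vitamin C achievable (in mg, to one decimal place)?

398.5 mg

Vitamin C per kcal: kale 2.098, strawberries 1.105, spinach 0.7381.
With no serving limits, spend the whole calories allowance on kale: 190 kcal / 41 kcal × 86 mg = 398.5 mg.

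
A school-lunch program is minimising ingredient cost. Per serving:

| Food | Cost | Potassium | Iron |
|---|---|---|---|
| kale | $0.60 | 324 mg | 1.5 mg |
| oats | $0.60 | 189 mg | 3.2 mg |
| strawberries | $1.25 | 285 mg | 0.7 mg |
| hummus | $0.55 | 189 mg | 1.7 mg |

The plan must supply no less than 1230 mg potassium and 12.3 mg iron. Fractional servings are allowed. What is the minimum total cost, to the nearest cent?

$2.99

An LP optimum is at a vertex; with two nutrient constraints at most two foods are used. Check each candidate.
kale only: max(1230/324, 12.3/1.5) = 8.2 servings → $4.92.
oats only: max(1230/189, 12.3/3.2) = 6.508 servings → $3.90.
strawberries only: max(1230/285, 12.3/0.7) = 17.57 servings → $21.96.
hummus only: max(1230/189, 12.3/1.7) = 7.235 servings → $3.98.
kale + oats with both tight: 2.139 servings and 2.841 servings → $2.99.
kale + strawberries: the both-tight solution has a negative serving — not a feasible corner.
kale + hummus with both targets exact would need a negative amount; discard.
oats + strawberries with both tight: 3.392 servings and 2.067 servings → $4.62.
oats + hummus with both tight: 0.8243 servings and 5.684 servings → $3.62.
strawberries + hummus with both targets exact would need a negative amount; discard.
Cheapest feasible corner: $2.99.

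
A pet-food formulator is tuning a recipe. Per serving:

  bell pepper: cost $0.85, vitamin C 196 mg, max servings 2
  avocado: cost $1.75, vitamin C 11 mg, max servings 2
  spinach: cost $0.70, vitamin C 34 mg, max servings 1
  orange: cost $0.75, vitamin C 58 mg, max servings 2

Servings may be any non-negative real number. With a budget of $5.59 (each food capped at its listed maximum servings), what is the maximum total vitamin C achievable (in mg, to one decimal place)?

Vitamin C per dollar: bell pepper 230.6, orange 77.33, spinach 48.57, avocado 6.286.
Take 2 servings of bell pepper: spends $1.70, +392.0 mg vitamin C (running total 392.0 mg).
Take 2 servings of orange: spends $1.50, +116.0 mg vitamin C (running total 508.0 mg).
Take 1 serving of spinach: spends $0.70, +34.0 mg vitamin C (running total 542.0 mg).
Take 0.9657 servings of avocado: spends $1.69, +10.6 mg vitamin C (running total 552.6 mg).
Greedy by best ratio exhausts the cost allowance optimally: 552.6 mg.

552.6 mg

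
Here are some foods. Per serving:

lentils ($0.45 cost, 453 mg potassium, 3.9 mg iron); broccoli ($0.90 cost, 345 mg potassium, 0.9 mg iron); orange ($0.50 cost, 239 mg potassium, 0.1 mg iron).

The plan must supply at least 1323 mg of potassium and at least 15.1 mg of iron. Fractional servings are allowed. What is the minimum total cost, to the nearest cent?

$1.74

With two linear requirements the optimum uses one or two foods; enumerate the corners.
lentils only: max(1323/453, 15.1/3.9) = 3.872 servings → $1.74.
broccoli only: max(1323/345, 15.1/0.9) = 16.78 servings → $15.10.
orange only: max(1323/239, 15.1/0.1) = 151 servings → $75.50.
lentils + broccoli: the both-tight solution has a negative serving — not a feasible corner.
lentils + orange: intersection lies outside the first quadrant.
broccoli + orange: the both-tight solution has a negative serving — not a feasible corner.
Cheapest feasible corner: $1.74.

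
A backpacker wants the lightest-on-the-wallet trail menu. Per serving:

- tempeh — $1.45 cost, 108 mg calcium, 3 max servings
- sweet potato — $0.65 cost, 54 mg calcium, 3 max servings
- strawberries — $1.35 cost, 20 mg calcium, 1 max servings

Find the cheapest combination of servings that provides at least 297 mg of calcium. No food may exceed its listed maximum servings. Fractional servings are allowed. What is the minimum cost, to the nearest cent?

Cost per mg of calcium: sweet potato $0.0120, tempeh $0.0134, strawberries $0.0675.
Take 3 servings of sweet potato: +162.0 mg calcium for $1.95 (total $1.95, still need 135.0 mg).
Take 1.25 servings of tempeh: +135.0 mg calcium for $1.81 (total $3.76, still need 0.0 mg).
Filling from the cheapest source first is optimal under one linear minimum: $3.76.

$3.76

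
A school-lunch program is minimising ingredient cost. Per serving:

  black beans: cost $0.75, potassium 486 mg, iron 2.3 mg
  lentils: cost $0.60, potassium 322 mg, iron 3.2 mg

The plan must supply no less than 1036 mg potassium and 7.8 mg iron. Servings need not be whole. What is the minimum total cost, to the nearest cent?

This is a tiny linear program; its minimum lies at a vertex of the feasible set. List the vertices and price them.
black beans only: max(1036/486, 7.8/2.3) = 3.391 servings → $2.54.
lentils only: max(1036/322, 7.8/3.2) = 3.217 servings → $1.93.
black beans + lentils with both tight: 0.9865 servings and 1.728 servings → $1.78.
Cheapest feasible corner: $1.78.

$1.78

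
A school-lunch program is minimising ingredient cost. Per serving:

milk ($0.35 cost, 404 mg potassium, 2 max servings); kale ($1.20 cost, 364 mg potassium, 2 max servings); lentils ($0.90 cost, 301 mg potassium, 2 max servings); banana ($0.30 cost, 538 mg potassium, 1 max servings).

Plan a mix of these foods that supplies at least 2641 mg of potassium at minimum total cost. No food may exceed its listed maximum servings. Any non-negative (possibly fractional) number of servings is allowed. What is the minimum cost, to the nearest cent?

$5.08

Cost per mg of potassium: banana $0.0006, milk $0.0009, lentils $0.0030, kale $0.0033.
Take 1 serving of banana: +538.0 mg potassium for $0.30 (total $0.30, still need 2103.0 mg).
Take 2 servings of milk: +808.0 mg potassium for $0.70 (total $1.00, still need 1295.0 mg).
Take 2 servings of lentils: +602.0 mg potassium for $1.80 (total $2.80, still need 693.0 mg).
Take 1.904 servings of kale: +693.0 mg potassium for $2.28 (total $5.08, still need 0.0 mg).
Greedy by cheapest-per-mg is optimal for a single linear constraint, so the minimum cost is $5.08.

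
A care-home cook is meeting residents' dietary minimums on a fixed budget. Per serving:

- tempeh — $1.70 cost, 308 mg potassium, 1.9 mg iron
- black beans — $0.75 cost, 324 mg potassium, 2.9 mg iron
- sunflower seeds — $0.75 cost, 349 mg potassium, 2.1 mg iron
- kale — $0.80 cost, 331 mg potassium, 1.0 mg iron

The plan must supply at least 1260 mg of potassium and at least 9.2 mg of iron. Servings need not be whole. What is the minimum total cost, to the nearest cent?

With two linear requirements the optimum uses one or two foods; enumerate the corners.
tempeh only: max(1260/308, 9.2/1.9) = 4.842 servings → $8.23.
black beans only: max(1260/324, 9.2/2.9) = 3.889 servings → $2.92.
sunflower seeds only: max(1260/349, 9.2/2.1) = 4.381 servings → $3.29.
kale only: max(1260/331, 9.2/1.0) = 9.2 servings → $7.36.
tempeh + black beans with both tight: 2.425 servings and 1.584 servings → $5.31.
tempeh + sunflower seeds: intersection lies outside the first quadrant.
tempeh + kale: intersection lies outside the first quadrant.
black beans + sunflower seeds with both tight: 1.703 servings and 2.03 servings → $2.80.
black beans + kale with both tight: 2.807 servings and 1.059 servings → $2.95.
sunflower seeds + kale: intersection lies outside the first quadrant.
The minimum over all feasible corners is $2.80.

$2.80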